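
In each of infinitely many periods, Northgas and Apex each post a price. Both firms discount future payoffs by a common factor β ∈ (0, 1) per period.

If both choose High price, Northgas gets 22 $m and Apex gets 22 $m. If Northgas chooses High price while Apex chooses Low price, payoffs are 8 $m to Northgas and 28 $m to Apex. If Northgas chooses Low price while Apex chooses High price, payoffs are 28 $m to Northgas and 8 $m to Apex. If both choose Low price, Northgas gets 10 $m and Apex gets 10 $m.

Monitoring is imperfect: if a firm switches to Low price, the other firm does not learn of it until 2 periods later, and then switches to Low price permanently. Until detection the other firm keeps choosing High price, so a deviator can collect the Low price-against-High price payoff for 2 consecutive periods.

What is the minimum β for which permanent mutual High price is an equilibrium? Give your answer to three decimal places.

Deviating for the 2 undetected periods gains 28−22 = 6 per period over cooperation, then loses 22−10 = 12 per period forever once punishment starts.
Gain: 6(1 + β + … + β^1); loss: 12·β^2/(1−β).
No profitable deviation ⇔ 6(1−β^2) ≤ 12·β^2, i.e. β^2 ≥ 6/(6+12) = 1/3.
Hence β ≥ (1/3)^(1/2) ≈ 0.577.

0.577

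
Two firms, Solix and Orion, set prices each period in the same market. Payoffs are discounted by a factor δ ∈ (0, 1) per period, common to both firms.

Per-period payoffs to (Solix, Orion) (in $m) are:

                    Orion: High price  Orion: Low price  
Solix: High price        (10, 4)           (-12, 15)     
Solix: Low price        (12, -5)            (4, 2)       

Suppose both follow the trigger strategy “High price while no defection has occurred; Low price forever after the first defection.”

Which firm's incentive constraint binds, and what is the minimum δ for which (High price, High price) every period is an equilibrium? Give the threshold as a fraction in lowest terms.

Solix's threshold: (12−10)/(12−4) = 1/4.
Orion's threshold: (15−4)/(15−2) = 11/13.
1/4 < 11/13, so Orion binds and δ* = 11/13.

Orion; δ ≥ 11/13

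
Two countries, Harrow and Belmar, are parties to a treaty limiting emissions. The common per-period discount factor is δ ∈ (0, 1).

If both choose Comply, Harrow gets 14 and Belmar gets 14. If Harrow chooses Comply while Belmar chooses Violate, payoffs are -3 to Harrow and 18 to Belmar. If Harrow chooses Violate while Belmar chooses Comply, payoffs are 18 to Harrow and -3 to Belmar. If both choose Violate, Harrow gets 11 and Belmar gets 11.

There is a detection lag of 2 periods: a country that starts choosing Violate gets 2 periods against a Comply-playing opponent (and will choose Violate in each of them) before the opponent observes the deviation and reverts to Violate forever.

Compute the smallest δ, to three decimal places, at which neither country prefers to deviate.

0.756

A deviator earns 18 for 2 periods, then 11 forever; cooperating earns 14 forever. Multiplying the IC by (1−δ):
14 ≥ 18(1−δ^2) + 11δ^2, so 7·δ^2 ≥ 4 and δ^2 ≥ 4/7.
δ ≥ (4/7)^(1/2) ≈ 0.756.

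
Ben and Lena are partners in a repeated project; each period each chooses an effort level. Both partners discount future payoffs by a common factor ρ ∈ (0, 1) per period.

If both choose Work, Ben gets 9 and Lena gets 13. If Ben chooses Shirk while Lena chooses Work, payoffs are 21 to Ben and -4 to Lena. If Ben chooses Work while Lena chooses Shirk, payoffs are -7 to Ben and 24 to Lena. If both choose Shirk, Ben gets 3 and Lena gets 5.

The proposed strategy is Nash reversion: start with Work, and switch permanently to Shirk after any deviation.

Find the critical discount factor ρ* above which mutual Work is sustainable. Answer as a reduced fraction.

2/3

Ben's threshold: (21−9)/(21−3) = 2/3.
Lena's threshold: (24−13)/(24−5) = 11/19.
2/3 > 11/19, so Ben binds and ρ* = 2/3.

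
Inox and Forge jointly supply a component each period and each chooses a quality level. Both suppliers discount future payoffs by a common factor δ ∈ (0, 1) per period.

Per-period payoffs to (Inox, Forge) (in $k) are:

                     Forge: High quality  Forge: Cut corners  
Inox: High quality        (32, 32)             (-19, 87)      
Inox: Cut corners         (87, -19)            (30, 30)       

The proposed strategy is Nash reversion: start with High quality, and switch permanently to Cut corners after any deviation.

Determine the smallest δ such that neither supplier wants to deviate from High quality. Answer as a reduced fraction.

55/57

Under grim trigger the critical discount factor is (T−C)/(T−P) with T = 87, C = 32, P = 30.
δ* = (87−32)/(87−30) = 55/57.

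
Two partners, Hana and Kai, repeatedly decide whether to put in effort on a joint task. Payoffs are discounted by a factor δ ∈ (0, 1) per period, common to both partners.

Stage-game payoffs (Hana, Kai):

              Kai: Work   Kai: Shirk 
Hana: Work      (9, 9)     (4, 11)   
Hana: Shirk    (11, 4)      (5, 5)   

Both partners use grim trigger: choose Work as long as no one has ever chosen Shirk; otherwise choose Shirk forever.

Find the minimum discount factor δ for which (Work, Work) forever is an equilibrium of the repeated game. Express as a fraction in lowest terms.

Cooperation forever yields 9 each period: 9/(1−δ).
Deviating yields 11 once, then 5 forever: 11 + 5δ/(1−δ).
No profitable deviation requires 9/(1−δ) ≥ 11 + 5δ/(1−δ).
Multiplying by (1−δ): 9 ≥ 11(1−δ) + 5δ = 11 − 6δ.
So 6δ ≥ 2, i.e. δ ≥ 2/6 = 1/3.

1/3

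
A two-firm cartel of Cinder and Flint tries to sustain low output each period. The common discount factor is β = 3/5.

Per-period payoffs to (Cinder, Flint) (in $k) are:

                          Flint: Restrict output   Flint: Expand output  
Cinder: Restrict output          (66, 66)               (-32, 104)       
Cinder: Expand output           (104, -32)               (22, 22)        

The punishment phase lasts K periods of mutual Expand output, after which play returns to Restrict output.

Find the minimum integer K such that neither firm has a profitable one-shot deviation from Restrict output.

2

IC: β(1−β^K)/(1−β) ≥ (104−66)/(66−22) = 19/22.
With β = 3/5: need 1 − β^K ≥ 19/22·(1−3/5)/(3/5), i.e. β^K ≤ 0.4242.
Since (3/5)^1 = 0.6000 and (3/5)^2 = 0.3600, the smallest such K is 2.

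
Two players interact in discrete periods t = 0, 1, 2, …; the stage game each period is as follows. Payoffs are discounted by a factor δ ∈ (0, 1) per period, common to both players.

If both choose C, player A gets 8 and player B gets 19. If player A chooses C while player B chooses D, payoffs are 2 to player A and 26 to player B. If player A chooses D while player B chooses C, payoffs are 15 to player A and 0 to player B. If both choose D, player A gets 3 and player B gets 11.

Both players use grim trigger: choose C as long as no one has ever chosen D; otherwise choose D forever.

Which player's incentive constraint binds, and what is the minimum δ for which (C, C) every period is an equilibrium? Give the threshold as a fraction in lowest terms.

player A; δ ≥ 7/12

player A's threshold: (15−8)/(15−3) = 7/12.
player B's threshold: (26−19)/(26−11) = 7/15.
7/12 > 7/15, so player A binds and δ* = 7/12.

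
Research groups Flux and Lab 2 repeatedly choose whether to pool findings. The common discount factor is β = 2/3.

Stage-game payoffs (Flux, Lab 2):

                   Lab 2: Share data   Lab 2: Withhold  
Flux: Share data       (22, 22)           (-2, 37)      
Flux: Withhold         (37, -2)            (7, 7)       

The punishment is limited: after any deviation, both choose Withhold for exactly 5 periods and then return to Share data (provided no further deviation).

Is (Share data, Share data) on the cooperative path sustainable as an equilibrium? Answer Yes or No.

IC: β+…+β^5 ≥ (37−22)/(22−7) = 1.
At β = 2/3: partial sum = 1.7366 ≥ 1.0000. Cooperation sustainable.

Yes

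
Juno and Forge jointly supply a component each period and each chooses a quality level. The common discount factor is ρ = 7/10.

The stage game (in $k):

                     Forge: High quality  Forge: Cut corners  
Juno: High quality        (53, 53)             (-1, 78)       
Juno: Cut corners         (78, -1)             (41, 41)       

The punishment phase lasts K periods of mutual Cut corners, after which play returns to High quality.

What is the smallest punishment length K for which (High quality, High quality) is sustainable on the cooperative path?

IC: ρ(1−ρ^K)/(1−ρ) ≥ (78−53)/(53−41) = 25/12.
With ρ = 7/10: need 1 − ρ^K ≥ 25/12·(1−7/10)/(7/10), i.e. ρ^K ≤ 0.1071.
Since (7/10)^6 = 0.1176 and (7/10)^7 = 0.0824, the smallest such K is 7.

7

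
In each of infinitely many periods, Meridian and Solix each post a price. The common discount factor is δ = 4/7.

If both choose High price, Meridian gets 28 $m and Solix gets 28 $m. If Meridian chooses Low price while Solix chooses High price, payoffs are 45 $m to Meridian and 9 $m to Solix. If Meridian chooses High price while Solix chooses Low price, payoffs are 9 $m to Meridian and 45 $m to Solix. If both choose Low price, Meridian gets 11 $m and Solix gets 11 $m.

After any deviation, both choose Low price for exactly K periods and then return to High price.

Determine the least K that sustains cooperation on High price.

3

Need Σ_{k=1}^{K} δ^k ≥ (45−28)/(28−11) = 1.0000 at δ = 4/7.
At K = 2 the sum is 0.8980 < 1.0000; at K = 3 it is 1.0845 ≥ 1.0000.
So the minimum punishment length is K = 3.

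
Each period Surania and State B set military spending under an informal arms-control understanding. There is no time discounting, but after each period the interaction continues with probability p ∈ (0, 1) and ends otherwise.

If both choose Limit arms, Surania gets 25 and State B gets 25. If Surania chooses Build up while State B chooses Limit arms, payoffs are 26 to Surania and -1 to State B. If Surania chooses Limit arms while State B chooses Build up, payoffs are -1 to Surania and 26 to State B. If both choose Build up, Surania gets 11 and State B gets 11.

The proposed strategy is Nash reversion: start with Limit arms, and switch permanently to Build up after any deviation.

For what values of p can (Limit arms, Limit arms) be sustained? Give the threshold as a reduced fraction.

With no time discounting, the continuation probability p plays the role of the discount factor.
Grim-trigger IC: 25/(1−p) ≥ 26 + 11p/(1−p) ⇒ p ≥ (26−25)/(26−11) = 1/15.

1/15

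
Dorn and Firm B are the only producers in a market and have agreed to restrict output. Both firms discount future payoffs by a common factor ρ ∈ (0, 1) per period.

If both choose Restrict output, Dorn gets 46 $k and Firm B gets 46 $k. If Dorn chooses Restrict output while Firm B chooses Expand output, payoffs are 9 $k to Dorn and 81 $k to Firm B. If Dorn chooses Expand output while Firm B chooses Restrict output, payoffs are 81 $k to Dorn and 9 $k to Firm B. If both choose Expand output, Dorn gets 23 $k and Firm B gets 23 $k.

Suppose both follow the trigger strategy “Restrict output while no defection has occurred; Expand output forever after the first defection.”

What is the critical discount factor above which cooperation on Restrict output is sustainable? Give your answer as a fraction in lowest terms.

35/58

46/(1−ρ) ≥ 81 + 23ρ/(1−ρ)
46 ≥ 81 − 58ρ
ρ ≥ 35/58.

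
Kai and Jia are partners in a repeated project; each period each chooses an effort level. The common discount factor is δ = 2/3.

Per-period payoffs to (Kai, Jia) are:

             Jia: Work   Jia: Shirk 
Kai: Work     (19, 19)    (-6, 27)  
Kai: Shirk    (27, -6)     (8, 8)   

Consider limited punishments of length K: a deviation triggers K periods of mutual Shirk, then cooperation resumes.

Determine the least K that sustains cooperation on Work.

2

Need Σ_{k=1}^{K} δ^k ≥ (27−19)/(19−8) = 0.7273 at δ = 2/3.
At K = 1 the sum is 0.6667 < 0.7273; at K = 2 it is 1.1111 ≥ 0.7273.
So the minimum punishment length is K = 2.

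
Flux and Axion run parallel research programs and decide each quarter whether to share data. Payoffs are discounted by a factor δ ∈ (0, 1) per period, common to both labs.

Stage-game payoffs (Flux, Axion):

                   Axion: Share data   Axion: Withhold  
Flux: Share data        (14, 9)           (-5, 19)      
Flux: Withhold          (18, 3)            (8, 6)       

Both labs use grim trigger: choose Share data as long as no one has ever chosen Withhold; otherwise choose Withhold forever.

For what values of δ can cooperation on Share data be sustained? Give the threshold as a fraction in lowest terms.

10/13

Flux: cooperation gives 14 each period; deviation gives 18 once then 8 forever.
  14/(1−δ) ≥ 18 + 8δ/(1−δ) ⇒ δ ≥ 4/10 = 2/5.
Axion: cooperation gives 9 each period; deviation gives 19 once then 6 forever.
  δ ≥ 10/13.
Both must hold, so the binding constraint is Axion's: δ ≥ 10/13.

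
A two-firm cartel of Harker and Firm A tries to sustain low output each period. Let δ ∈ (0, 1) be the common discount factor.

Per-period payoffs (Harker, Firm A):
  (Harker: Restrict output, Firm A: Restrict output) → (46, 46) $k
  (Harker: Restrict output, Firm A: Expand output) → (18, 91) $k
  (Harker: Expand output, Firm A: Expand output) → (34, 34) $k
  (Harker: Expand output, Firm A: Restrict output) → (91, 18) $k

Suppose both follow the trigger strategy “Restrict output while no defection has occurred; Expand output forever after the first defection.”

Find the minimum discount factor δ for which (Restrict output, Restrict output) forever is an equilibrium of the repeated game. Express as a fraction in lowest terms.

15/19

Under grim trigger the critical discount factor is (T−C)/(T−P) with T = 91, C = 46, P = 34.
δ* = (91−46)/(91−34) = 45/57 = 15/19.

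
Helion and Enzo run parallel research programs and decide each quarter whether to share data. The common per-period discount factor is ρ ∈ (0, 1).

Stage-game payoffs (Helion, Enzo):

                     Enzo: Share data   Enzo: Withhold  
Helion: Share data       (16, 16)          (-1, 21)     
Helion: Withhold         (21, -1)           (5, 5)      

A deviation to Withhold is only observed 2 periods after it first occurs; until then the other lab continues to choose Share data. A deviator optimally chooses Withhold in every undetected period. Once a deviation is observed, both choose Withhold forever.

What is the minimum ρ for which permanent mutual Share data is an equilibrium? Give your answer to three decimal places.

Deviating for the 2 undetected periods gains 21−16 = 5 per period over cooperation, then loses 16−5 = 11 per period forever once punishment starts.
Gain: 5(1 + ρ + … + ρ^1); loss: 11·ρ^2/(1−ρ).
No profitable deviation ⇔ 5(1−ρ^2) ≤ 11·ρ^2, i.e. ρ^2 ≥ 5/(5+11) = 5/16.
Hence ρ ≥ (5/16)^(1/2) ≈ 0.559.

0.559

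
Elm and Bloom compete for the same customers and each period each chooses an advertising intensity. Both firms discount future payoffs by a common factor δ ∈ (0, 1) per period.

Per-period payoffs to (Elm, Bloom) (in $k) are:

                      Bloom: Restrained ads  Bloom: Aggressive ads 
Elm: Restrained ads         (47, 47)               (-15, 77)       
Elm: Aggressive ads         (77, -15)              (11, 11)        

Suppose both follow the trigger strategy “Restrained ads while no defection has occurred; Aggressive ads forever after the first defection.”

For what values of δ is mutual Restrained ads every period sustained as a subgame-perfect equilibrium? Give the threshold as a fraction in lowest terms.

47/(1−δ) ≥ 77 + 11δ/(1−δ)
47 ≥ 77 − 66δ
δ ≥ 30/66 = 5/11.

5/11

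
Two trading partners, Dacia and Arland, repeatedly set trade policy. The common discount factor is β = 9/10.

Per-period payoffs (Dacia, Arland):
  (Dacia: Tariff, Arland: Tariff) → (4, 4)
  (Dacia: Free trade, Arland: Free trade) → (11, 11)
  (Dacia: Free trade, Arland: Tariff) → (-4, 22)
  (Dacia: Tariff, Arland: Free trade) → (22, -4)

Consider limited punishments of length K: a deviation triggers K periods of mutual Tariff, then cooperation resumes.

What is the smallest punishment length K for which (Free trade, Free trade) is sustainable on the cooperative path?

2

Need Σ_{k=1}^{K} β^k ≥ (22−11)/(11−4) = 1.5714 at β = 9/10.
At K = 1 the sum is 0.9000 < 1.5714; at K = 2 it is 1.7100 ≥ 1.5714.
So the minimum punishment length is K = 2.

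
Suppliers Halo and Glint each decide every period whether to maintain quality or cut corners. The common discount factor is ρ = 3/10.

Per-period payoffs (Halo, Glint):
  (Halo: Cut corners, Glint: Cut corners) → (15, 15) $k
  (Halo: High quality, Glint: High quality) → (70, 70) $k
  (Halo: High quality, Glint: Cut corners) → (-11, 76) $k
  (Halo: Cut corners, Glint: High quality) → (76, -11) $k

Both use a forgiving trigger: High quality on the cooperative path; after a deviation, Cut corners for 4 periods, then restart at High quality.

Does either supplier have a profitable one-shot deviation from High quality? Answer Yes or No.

Comparing payoff streams over the 5 periods until play realigns: cooperate → 70(1+ρ+…+ρ^4); deviate → 76 + 15(ρ+…+ρ^4).
Cooperation is sustained iff (70−15)(ρ+…+ρ^4) ≥ 76−70.
ρ+…+ρ^4 = 3/10·(1−(3/10)^4)/(1−3/10) = 0.4251, and (76−70)/(70−15) = 0.1091.
0.4251 ≥ 0.1091, so cooperation is sustainable.

No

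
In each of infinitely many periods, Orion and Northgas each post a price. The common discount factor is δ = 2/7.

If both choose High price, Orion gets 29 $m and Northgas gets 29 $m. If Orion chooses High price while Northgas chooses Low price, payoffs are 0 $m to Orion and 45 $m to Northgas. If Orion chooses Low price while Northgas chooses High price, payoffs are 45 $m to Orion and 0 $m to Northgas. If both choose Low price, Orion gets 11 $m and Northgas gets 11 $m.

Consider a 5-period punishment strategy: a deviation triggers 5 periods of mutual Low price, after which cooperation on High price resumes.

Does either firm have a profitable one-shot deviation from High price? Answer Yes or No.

Yes

A one-shot deviation gives 45 now, then 11 for 5 periods, then back to 29.
Gain from deviating: (45−29) today; loss: (29−11) in each of the next 5 periods.
No-deviation condition: (29−11)(δ+…+δ^5) ≥ 45−29, i.e. δ+…+δ^5 ≥ 8/9.
At δ = 2/7: δ+…+δ^5 = 0.3992 < 0.8889.
So cooperation is not sustainable.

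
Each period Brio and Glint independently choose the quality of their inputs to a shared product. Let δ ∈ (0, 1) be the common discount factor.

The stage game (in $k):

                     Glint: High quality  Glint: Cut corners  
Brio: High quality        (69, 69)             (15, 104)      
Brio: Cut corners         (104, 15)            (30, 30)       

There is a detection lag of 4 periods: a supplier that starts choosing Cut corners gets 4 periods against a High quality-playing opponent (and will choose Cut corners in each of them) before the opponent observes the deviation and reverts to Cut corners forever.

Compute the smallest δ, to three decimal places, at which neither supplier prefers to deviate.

0.829

A deviator earns 104 for 4 periods, then 30 forever; cooperating earns 69 forever. Multiplying the IC by (1−δ):
69 ≥ 104(1−δ^4) + 30δ^4, so 74·δ^4 ≥ 35 and δ^4 ≥ 35/74.
δ ≥ (35/74)^(1/4) ≈ 0.829.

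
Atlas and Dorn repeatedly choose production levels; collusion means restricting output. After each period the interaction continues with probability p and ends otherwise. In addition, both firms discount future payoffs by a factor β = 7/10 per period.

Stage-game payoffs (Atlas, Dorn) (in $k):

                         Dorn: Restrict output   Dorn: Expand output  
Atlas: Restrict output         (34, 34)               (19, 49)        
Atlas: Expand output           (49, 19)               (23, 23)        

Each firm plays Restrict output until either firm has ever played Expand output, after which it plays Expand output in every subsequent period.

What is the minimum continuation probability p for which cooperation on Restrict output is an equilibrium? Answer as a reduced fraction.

75/91

Expected continuation weight on next period's payoff is β·p = 7/10·p, which plays the role of the discount factor.
Cooperation requires 7/10·p ≥ (49−34)/(49−23) = 15/26, hence p ≥ 75/91.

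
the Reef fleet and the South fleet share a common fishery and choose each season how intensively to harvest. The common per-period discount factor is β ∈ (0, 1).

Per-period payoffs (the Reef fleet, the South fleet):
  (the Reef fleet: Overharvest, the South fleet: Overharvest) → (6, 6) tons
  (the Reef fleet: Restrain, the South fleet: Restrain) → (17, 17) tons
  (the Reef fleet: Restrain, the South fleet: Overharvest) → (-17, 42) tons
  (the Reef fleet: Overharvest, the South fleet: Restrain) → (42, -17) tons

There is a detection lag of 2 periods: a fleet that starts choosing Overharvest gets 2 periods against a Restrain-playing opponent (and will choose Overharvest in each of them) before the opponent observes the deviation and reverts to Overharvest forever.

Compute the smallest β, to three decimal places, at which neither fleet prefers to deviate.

0.833

The best deviation is to choose Overharvest for all 2 undetected periods, earning 42 each, then 6 forever once detected.
Deviation value: 42(1−β^2)/(1−β) + 6β^2/(1−β); cooperation value: 17/(1−β).
IC: 17 ≥ 42(1−β^2) + 6β^2 = 42 − 36β^2.
So β^2 ≥ 25/36, giving β ≥ (25/36)^(1/2) ≈ 0.833.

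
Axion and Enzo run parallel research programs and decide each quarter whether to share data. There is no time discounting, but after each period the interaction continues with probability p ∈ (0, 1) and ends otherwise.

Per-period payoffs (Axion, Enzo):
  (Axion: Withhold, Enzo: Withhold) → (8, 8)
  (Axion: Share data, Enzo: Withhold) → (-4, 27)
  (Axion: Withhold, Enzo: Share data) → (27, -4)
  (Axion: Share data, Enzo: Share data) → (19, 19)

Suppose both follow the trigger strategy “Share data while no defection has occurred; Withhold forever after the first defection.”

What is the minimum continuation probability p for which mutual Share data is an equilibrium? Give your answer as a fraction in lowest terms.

8/19

Expected cooperation value is 19 + p·19 + p²·19 + … = 19/(1−p); deviation gives 27 + p·8/(1−p).
19 ≥ 27(1−p) + 8p ⇒ 19p ≥ 8 ⇒ p ≥ 8/19.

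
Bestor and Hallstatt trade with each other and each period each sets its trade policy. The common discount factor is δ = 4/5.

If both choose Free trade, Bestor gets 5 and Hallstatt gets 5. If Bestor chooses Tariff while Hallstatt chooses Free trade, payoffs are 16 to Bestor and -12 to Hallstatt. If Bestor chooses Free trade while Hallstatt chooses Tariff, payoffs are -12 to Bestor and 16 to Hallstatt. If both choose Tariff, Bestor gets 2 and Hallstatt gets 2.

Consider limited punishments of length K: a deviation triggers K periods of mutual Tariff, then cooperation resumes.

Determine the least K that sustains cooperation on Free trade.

No profitable deviation requires (5−2)(δ+…+δ^K) ≥ 16−5, i.e. δ+…+δ^K ≥ 11/3 ≈ 3.6667.
With δ = 4/5, the partial sums are K=1: 0.8000, K=2: 1.4400, …, K=10: 3.5705, K=11: 3.6564, K=12: 3.7251.
K = 12 is the first length at which the sum reaches 3.6667.

12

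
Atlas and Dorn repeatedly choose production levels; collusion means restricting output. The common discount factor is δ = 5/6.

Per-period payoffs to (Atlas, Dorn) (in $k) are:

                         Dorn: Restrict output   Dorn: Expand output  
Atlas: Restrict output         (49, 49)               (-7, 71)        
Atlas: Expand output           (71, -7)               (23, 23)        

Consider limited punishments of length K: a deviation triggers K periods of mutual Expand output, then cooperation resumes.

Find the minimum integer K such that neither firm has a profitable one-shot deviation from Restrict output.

2

Need Σ_{k=1}^{K} δ^k ≥ (71−49)/(49−23) = 0.8462 at δ = 5/6.
At K = 1 the sum is 0.8333 < 0.8462; at K = 2 it is 1.5278 ≥ 0.8462.
So the minimum punishment length is K = 2.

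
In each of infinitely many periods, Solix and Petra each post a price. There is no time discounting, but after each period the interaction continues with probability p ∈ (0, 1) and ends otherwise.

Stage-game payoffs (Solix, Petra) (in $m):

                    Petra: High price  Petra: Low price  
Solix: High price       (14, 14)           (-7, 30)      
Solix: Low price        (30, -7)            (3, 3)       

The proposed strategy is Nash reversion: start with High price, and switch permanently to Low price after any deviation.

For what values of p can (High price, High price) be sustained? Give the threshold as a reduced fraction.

Expected cooperation value is 14 + p·14 + p²·14 + … = 14/(1−p); deviation gives 30 + p·3/(1−p).
14 ≥ 30(1−p) + 3p ⇒ 27p ≥ 16 ⇒ p ≥ 16/27.

16/27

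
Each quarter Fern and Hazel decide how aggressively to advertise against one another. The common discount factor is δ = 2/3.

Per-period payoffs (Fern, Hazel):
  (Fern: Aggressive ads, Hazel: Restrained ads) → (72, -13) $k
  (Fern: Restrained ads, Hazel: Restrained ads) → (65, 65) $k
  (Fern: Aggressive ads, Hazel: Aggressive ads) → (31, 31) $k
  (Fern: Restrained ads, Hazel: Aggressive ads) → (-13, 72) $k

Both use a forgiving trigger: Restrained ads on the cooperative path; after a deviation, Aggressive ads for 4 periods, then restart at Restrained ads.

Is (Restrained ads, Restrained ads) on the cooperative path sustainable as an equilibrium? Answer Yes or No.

Comparing payoff streams over the 5 periods until play realigns: cooperate → 65(1+δ+…+δ^4); deviate → 72 + 31(δ+…+δ^4).
Cooperation is sustained iff (65−31)(δ+…+δ^4) ≥ 72−65.
δ+…+δ^4 = 2/3·(1−(2/3)^4)/(1−2/3) = 1.6049, and (72−65)/(65−31) = 0.2059.
1.6049 ≥ 0.2059, so cooperation is sustainable.

Yes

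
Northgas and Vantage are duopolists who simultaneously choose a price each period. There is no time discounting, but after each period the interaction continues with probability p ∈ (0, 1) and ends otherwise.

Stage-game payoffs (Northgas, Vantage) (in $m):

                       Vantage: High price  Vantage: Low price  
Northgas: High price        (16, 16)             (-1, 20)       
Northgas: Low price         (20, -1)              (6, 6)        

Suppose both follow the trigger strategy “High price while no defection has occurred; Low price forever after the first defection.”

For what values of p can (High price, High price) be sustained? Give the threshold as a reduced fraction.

2/7

Expected cooperation value is 16 + p·16 + p²·16 + … = 16/(1−p); deviation gives 20 + p·6/(1−p).
16 ≥ 20(1−p) + 6p ⇒ 14p ≥ 4 ⇒ p ≥ 4/14 = 2/7.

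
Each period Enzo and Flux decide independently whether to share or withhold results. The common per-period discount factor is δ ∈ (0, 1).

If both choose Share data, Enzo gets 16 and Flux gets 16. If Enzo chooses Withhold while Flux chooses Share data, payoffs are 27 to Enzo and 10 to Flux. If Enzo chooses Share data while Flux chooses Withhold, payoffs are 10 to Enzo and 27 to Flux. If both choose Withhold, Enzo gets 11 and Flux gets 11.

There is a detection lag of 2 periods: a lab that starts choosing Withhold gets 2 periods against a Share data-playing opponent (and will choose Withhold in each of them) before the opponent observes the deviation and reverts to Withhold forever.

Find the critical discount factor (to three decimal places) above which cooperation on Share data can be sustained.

0.829

A deviator earns 27 for 2 periods, then 11 forever; cooperating earns 16 forever. Multiplying the IC by (1−δ):
16 ≥ 27(1−δ^2) + 11δ^2, so 16·δ^2 ≥ 11 and δ^2 ≥ 11/16.
δ ≥ (11/16)^(1/2) ≈ 0.829.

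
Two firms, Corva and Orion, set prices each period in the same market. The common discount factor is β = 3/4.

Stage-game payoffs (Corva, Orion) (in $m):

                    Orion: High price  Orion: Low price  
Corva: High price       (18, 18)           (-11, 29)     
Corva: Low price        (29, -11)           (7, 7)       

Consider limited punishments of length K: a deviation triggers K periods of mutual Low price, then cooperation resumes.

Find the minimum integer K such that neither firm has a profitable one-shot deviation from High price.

Need Σ_{k=1}^{K} β^k ≥ (29−18)/(18−7) = 1.0000 at β = 3/4.
At K = 1 the sum is 0.7500 < 1.0000; at K = 2 it is 1.3125 ≥ 1.0000.
So the minimum punishment length is K = 2.

2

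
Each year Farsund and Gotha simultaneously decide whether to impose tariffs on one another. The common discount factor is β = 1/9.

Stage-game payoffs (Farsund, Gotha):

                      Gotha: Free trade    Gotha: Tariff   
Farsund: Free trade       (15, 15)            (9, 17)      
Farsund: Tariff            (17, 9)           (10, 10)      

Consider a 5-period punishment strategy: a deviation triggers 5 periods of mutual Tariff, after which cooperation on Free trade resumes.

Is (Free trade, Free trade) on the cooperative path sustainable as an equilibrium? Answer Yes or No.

A one-shot deviation gives 17 now, then 10 for 5 periods, then back to 15.
Gain from deviating: (17−15) today; loss: (15−10) in each of the next 5 periods.
No-deviation condition: (15−10)(β+…+β^5) ≥ 17−15, i.e. β+…+β^5 ≥ 2/5.
At β = 1/9: β+…+β^5 = 0.1250 < 0.4000.
So cooperation is not sustainable.

No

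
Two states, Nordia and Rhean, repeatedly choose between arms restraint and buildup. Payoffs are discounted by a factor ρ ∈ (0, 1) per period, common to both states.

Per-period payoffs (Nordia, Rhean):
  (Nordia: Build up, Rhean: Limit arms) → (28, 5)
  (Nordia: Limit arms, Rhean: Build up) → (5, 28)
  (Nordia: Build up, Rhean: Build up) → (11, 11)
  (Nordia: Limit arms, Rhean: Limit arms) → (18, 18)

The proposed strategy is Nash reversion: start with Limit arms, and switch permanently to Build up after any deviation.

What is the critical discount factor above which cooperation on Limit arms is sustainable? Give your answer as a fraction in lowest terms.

18/(1−ρ) ≥ 28 + 11ρ/(1−ρ)
18 ≥ 28 − 17ρ
ρ ≥ 10/17.

10/17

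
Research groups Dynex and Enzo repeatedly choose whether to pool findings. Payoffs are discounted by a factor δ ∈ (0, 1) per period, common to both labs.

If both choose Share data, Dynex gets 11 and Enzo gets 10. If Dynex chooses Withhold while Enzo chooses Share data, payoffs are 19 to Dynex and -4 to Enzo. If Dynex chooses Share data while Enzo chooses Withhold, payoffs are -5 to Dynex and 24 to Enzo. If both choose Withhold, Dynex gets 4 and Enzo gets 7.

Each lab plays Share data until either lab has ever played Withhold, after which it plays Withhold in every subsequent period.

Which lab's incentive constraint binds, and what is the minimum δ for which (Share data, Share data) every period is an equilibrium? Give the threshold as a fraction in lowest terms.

Dynex: cooperation gives 11 each period; deviation gives 19 once then 4 forever.
  11/(1−δ) ≥ 19 + 4δ/(1−δ) ⇒ δ ≥ 8/15.
Enzo: cooperation gives 10 each period; deviation gives 24 once then 7 forever.
  δ ≥ 14/17.
Both must hold, so the binding constraint is Enzo's: δ ≥ 14/17.

Enzo; δ ≥ 14/17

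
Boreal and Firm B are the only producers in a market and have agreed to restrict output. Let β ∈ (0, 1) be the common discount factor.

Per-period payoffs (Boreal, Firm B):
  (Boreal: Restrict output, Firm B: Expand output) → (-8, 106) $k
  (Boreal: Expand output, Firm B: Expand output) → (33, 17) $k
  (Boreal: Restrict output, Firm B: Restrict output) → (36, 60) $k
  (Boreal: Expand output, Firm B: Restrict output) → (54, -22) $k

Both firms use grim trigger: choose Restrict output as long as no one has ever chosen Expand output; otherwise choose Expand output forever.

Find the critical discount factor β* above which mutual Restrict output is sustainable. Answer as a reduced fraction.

Boreal: cooperation gives 36 each period; deviation gives 54 once then 33 forever.
  36/(1−β) ≥ 54 + 33β/(1−β) ⇒ β ≥ 18/21 = 6/7.
Firm B: cooperation gives 60 each period; deviation gives 106 once then 17 forever.
  β ≥ 46/89.
Both must hold, so the binding constraint is Boreal's: β ≥ 6/7.

6/7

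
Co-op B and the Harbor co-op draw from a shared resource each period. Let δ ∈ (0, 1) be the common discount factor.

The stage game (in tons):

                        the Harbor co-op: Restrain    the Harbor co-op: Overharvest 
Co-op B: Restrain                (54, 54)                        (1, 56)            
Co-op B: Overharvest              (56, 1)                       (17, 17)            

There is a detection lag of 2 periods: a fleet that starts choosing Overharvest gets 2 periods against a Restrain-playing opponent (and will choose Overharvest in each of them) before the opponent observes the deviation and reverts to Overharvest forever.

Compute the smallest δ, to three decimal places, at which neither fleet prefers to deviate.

Deviating for the 2 undetected periods gains 56−54 = 2 per period over cooperation, then loses 54−17 = 37 per period forever once punishment starts.
Gain: 2(1 + δ + … + δ^1); loss: 37·δ^2/(1−δ).
No profitable deviation ⇔ 2(1−δ^2) ≤ 37·δ^2, i.e. δ^2 ≥ 2/(2+37) = 2/39.
Hence δ ≥ (2/39)^(1/2) ≈ 0.226.

0.226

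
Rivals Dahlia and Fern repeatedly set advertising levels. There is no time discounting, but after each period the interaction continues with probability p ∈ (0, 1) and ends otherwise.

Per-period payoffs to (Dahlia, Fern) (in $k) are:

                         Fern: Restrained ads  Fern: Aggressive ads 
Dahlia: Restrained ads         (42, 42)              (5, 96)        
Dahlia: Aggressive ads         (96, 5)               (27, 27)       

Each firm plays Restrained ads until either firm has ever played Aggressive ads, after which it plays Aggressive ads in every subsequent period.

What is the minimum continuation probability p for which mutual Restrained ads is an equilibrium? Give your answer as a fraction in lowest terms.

Expected cooperation value is 42 + p·42 + p²·42 + … = 42/(1−p); deviation gives 96 + p·27/(1−p).
42 ≥ 96(1−p) + 27p ⇒ 69p ≥ 54 ⇒ p ≥ 54/69 = 18/23.

18/23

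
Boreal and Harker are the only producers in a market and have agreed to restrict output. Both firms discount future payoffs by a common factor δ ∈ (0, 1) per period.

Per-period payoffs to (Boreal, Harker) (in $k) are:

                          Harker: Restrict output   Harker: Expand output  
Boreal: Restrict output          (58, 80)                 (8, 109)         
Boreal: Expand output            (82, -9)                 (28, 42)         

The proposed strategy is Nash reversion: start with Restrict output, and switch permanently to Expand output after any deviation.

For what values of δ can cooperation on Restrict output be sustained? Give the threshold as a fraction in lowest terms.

Boreal's threshold: (82−58)/(82−28) = 4/9.
Harker's threshold: (109−80)/(109−42) = 29/67.
4/9 > 29/67, so Boreal binds and δ* = 4/9.

4/9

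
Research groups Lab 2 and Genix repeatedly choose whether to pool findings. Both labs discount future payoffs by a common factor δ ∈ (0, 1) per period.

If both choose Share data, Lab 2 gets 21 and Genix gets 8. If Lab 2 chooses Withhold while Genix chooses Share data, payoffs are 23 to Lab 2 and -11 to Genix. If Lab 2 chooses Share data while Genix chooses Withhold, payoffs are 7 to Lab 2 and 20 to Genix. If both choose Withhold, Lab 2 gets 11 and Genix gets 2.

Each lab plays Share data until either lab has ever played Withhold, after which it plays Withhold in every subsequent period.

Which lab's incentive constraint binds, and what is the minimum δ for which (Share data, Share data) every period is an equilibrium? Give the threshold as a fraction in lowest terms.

Genix; δ ≥ 2/3

Lab 2's threshold: (23−21)/(23−11) = 1/6.
Genix's threshold: (20−8)/(20−2) = 2/3.
1/6 < 2/3, so Genix binds and δ* = 2/3.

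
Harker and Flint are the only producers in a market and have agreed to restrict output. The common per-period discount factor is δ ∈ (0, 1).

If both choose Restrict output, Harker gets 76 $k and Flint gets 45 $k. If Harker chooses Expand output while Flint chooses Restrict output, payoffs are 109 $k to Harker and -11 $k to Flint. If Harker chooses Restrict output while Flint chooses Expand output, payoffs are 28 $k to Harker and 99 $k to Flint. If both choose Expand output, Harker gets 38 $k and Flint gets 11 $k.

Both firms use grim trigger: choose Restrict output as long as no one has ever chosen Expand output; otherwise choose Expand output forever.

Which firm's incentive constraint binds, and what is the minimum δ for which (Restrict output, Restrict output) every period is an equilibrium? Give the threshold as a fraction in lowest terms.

Harker's threshold: (109−76)/(109−38) = 33/71.
Flint's threshold: (99−45)/(99−11) = 27/44.
33/71 < 27/44, so Flint binds and δ* = 27/44.

Flint; δ ≥ 27/44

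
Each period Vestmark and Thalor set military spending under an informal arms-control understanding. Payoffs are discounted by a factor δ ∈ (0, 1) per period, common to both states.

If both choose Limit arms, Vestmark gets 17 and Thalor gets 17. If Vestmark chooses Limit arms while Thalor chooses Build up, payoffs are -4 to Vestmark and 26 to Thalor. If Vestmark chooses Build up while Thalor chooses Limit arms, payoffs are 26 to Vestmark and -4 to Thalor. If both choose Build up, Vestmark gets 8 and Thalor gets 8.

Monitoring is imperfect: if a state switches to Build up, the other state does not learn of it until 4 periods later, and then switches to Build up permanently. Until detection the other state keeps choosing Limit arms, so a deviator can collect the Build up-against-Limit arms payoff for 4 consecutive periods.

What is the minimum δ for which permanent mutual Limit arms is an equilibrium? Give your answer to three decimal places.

The best deviation is to choose Build up for all 4 undetected periods, earning 26 each, then 8 forever once detected.
Deviation value: 26(1−δ^4)/(1−δ) + 8δ^4/(1−δ); cooperation value: 17/(1−δ).
IC: 17 ≥ 26(1−δ^4) + 8δ^4 = 26 − 18δ^4.
So δ^4 ≥ 9/18 = 1/2, giving δ ≥ (1/2)^(1/4) ≈ 0.841.

0.841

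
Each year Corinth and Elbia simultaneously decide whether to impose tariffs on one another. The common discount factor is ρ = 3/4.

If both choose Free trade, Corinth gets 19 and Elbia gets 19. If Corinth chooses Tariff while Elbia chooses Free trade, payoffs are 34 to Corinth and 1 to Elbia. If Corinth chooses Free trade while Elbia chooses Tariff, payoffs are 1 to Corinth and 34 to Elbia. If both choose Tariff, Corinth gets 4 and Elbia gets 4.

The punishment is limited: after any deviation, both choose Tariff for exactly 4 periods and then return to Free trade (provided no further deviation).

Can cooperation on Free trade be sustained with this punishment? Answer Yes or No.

Yes

A one-shot deviation gives 34 now, then 4 for 4 periods, then back to 19.
Gain from deviating: (34−19) today; loss: (19−4) in each of the next 4 periods.
No-deviation condition: (19−4)(ρ+…+ρ^4) ≥ 34−19, i.e. ρ+…+ρ^4 ≥ 1.
At ρ = 3/4: ρ+…+ρ^4 = 2.0508 ≥ 1.0000.
So cooperation is sustainable.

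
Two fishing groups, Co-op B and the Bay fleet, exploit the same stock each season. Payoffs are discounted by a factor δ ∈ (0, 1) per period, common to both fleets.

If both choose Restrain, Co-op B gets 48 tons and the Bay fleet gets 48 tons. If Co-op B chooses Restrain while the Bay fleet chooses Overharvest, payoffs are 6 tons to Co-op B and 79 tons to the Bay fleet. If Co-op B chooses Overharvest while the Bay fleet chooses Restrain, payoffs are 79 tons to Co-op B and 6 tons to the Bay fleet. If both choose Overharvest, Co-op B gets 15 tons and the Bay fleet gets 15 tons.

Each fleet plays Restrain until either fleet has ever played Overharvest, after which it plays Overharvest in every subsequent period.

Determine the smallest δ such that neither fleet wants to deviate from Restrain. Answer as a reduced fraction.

48/(1−δ) ≥ 79 + 15δ/(1−δ)
48 ≥ 79 − 64δ
δ ≥ 31/64.

31/64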